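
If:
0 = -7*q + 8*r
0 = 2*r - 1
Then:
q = 4/7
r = 1/2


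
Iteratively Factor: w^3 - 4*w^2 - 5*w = (w + 1)*(w^2 - 5*w) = (w - 5)*(w + 1)*(w)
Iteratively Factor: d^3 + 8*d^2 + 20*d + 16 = (d + 4)*(d^2 + 4*d + 4) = (d + 2)*(d + 4)*(d + 2)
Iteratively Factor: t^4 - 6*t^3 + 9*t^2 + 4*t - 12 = (t - 2)*(t^3 - 4*t^2 + t + 6) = (t - 3)*(t - 2)*(t^2 - t - 2) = (t - 3)*(t - 2)*(t + 1)*(t - 2)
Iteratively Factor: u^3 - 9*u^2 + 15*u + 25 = (u + 1)*(u^2 - 10*u + 25) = (u - 5)*(u + 1)*(u - 5)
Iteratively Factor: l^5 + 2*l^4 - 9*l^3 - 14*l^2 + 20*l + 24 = (l + 3)*(l^4 - l^3 - 6*l^2 + 4*l + 8) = (l - 2)*(l + 3)*(l^3 + l^2 - 4*l - 4) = (l - 2)^2*(l + 3)*(l^2 + 3*l + 2) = (l - 2)^2*(l + 2)*(l + 3)*(l + 1)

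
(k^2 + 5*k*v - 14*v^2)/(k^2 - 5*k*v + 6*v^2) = (-k - 7*v)/(-k + 3*v)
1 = 1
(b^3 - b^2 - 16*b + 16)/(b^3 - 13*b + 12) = (b - 4)/(b - 3)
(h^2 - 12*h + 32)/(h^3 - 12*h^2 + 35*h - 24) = (h - 4)/(h^2 - 4*h + 3)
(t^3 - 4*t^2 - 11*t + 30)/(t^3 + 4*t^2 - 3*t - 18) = (t - 5)/(t + 3)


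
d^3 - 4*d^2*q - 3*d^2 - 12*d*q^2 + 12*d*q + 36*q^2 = (d - 3)*(d - 6*q)*(d + 2*q)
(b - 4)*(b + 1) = b^2 - 3*b - 4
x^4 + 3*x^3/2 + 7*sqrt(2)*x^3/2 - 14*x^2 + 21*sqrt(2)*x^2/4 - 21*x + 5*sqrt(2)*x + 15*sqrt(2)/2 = (x + 3/2)*(x - sqrt(2))*(x - sqrt(2)/2)*(x + 5*sqrt(2))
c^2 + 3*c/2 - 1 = (c - 1/2)*(c + 2)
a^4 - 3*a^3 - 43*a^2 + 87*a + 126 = (a - 7)*(a - 3)*(a + 1)*(a + 6)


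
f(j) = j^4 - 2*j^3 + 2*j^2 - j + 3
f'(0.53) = 0.03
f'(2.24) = 22.81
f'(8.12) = 1777.42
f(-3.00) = 159.00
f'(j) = 4*j^3 - 6*j^2 + 4*j - 1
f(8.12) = 3403.32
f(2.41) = 17.95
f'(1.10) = 1.46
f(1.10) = 3.12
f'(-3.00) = -175.00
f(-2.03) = 46.98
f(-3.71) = 325.82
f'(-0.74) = -8.87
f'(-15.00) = -14911.00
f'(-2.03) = -67.31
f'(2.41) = 29.78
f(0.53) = 2.81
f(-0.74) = 5.95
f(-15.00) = 57843.00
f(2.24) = 13.49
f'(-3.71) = -302.68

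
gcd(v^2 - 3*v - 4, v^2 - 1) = v + 1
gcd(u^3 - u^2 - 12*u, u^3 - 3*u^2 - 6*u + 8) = u - 4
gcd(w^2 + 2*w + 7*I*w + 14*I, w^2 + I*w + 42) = w + 7*I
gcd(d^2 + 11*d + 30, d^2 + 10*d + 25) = d + 5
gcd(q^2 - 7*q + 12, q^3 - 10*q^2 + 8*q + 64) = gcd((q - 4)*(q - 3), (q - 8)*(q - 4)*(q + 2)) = q - 4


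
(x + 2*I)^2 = x^2 + 4*I*x - 4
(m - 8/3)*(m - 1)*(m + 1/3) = m^3 - 10*m^2/3 + 13*m/9 + 8/9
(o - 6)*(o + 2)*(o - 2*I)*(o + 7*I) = o^4 - 4*o^3 + 5*I*o^3 + 2*o^2 - 20*I*o^2 - 56*o - 60*I*o - 168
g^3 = g^3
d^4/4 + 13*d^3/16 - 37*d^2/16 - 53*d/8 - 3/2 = (d/4 + 1)*(d - 3)*(d + 1/4)*(d + 2)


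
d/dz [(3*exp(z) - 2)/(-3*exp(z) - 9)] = -11*exp(z)/(3*(exp(z) + 3)^2)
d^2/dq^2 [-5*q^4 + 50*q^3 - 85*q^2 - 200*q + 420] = -60*q^2 + 300*q - 170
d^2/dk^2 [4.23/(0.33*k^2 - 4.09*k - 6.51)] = (0.921294*k^2 - 11.418462*k - 4.23*(0.66*k - 4.09)*(1.32*k - 8.18) - 18.174618)/(-0.33*k^2 + 4.09*k + 6.51)^3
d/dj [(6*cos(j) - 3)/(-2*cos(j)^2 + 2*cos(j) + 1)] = 12*(sin(j)^2 + cos(j) - 2)*sin(j)/(2*cos(j) - cos(2*j))^2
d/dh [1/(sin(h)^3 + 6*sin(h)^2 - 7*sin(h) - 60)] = (-3*sin(h)^2 - 12*sin(h) + 7)*cos(h)/(sin(h)^3 + 6*sin(h)^2 - 7*sin(h) - 60)^2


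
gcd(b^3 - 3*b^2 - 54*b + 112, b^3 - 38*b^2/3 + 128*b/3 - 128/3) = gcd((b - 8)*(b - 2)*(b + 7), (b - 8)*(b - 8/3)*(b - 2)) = b^2 - 10*b + 16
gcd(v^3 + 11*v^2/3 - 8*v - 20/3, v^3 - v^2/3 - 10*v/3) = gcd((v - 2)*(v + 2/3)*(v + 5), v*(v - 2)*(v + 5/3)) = v - 2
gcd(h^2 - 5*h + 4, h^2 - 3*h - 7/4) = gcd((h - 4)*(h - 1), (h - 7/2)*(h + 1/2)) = 1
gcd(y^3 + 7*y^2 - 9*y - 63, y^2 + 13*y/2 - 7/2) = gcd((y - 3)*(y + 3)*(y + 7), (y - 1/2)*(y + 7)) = y + 7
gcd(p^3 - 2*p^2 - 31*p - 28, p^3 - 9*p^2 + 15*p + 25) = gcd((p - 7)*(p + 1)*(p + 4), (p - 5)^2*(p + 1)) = p + 1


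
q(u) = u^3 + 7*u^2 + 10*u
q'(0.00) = 10.00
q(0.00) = 0.00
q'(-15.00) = 475.00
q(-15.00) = -1950.00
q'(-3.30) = -3.53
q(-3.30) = 7.29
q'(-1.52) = -4.35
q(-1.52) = -2.54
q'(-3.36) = -3.17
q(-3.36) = 7.49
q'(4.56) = 136.22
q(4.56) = 285.97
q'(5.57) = 181.05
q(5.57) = 445.68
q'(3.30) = 88.87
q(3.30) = 145.17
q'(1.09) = 28.82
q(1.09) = 20.51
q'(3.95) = 112.11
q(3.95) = 210.35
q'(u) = 3*u^2 + 14*u + 10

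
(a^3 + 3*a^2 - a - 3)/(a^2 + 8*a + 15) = (a^2 - 1)/(a + 5)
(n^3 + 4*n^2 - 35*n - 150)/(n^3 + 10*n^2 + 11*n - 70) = (n^2 - n - 30)/(n^2 + 5*n - 14)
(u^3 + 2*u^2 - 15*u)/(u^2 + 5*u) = u - 3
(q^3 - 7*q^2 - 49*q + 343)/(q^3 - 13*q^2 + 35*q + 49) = (q + 7)/(q + 1)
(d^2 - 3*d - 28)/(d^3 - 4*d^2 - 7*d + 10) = (d^2 - 3*d - 28)/(d^3 - 4*d^2 - 7*d + 10)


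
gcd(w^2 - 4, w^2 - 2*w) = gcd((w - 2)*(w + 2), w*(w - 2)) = w - 2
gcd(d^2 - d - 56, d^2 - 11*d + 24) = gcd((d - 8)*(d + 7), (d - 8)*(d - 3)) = d - 8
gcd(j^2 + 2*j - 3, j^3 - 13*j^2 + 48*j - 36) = j - 1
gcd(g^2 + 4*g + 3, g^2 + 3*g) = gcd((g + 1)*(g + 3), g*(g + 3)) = g + 3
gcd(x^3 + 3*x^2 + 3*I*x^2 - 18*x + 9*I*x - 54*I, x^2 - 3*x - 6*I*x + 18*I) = x - 3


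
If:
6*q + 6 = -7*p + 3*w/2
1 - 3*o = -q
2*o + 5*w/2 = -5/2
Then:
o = -5*w/4 - 5/4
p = 24*w/7 + 45/14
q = -15*w/4 - 19/4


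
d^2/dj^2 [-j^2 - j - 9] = -2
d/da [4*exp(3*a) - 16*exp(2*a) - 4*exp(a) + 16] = (12*exp(2*a) - 32*exp(a) - 4)*exp(a)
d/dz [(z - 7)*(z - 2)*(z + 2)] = 3*z^2 - 14*z - 4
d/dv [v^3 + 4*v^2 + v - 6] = 3*v^2 + 8*v + 1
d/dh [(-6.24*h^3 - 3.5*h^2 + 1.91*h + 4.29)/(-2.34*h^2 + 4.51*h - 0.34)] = (14.6016*h^4 - 56.2848*h^3 - 4.9508*h^2 + 22.4572*h - 19.9973)/(5.4756*h^4 - 21.1068*h^3 + 21.9313*h^2 - 3.0668*h + 0.1156)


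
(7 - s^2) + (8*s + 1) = -s^2 + 8*s + 8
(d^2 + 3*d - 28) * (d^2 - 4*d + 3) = d^4 - d^3 - 37*d^2 + 121*d - 84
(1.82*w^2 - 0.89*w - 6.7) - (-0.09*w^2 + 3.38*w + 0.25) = 1.91*w^2 - 4.27*w - 6.95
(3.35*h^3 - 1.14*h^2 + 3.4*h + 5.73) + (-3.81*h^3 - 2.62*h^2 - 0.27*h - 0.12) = -0.46*h^3 - 3.76*h^2 + 3.13*h + 5.61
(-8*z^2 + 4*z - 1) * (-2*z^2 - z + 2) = 16*z^4 - 18*z^2 + 9*z - 2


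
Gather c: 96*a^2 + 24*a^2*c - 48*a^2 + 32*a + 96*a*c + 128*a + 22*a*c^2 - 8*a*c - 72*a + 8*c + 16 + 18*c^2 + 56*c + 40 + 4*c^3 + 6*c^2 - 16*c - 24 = 48*a^2 + 88*a + 4*c^3 + c^2*(22*a + 24) + c*(24*a^2 + 88*a + 48) + 32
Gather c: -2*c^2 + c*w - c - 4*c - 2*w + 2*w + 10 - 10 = -2*c^2 + c*(w - 5)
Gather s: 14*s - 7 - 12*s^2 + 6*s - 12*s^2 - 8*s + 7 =-24*s^2 + 12*s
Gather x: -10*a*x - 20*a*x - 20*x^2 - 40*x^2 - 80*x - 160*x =-60*x^2 + x*(-30*a - 240)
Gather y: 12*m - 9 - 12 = 12*m - 21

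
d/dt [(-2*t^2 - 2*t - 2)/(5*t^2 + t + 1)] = 8*t*(t + 2)/(25*t^4 + 10*t^3 + 11*t^2 + 2*t + 1)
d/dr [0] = 0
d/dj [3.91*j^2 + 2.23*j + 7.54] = 7.82*j + 2.23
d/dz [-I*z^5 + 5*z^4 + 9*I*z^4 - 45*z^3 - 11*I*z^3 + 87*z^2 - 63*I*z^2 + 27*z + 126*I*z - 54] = -5*I*z^4 + z^3*(20 + 36*I) + z^2*(-135 - 33*I) + z*(174 - 126*I) + 27 + 126*I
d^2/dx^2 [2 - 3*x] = 0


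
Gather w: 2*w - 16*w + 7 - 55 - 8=-14*w - 56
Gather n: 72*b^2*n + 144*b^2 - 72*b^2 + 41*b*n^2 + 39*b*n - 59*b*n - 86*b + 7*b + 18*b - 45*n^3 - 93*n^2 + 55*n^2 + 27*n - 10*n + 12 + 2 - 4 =72*b^2 - 61*b - 45*n^3 + n^2*(41*b - 38) + n*(72*b^2 - 20*b + 17) + 10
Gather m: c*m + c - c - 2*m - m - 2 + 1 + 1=m*(c - 3)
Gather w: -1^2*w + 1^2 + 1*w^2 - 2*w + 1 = w^2 - 3*w + 2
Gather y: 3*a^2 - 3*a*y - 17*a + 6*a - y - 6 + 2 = 3*a^2 - 11*a + y*(-3*a - 1) - 4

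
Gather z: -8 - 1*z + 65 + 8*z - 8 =7*z + 49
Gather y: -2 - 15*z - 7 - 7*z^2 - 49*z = -7*z^2 - 64*z - 9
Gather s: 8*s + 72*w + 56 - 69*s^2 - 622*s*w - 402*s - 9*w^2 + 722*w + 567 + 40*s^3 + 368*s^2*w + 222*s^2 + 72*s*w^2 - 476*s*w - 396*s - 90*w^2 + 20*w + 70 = 40*s^3 + s^2*(368*w + 153) + s*(72*w^2 - 1098*w - 790) - 99*w^2 + 814*w + 693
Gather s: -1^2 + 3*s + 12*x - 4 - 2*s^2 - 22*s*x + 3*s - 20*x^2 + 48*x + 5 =-2*s^2 + s*(6 - 22*x) - 20*x^2 + 60*x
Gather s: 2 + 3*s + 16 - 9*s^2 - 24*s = -9*s^2 - 21*s + 18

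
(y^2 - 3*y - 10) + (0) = y^2 - 3*y - 10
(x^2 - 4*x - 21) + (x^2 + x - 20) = 2*x^2 - 3*x - 41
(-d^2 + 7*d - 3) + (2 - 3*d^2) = -4*d^2 + 7*d - 1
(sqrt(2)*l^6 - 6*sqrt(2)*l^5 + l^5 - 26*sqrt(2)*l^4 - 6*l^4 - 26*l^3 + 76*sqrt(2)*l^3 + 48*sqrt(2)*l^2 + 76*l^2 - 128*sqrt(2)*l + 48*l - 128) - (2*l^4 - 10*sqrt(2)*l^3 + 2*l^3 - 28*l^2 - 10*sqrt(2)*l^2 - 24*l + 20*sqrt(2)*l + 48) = sqrt(2)*l^6 - 6*sqrt(2)*l^5 + l^5 - 26*sqrt(2)*l^4 - 8*l^4 - 28*l^3 + 86*sqrt(2)*l^3 + 58*sqrt(2)*l^2 + 104*l^2 - 148*sqrt(2)*l + 72*l - 176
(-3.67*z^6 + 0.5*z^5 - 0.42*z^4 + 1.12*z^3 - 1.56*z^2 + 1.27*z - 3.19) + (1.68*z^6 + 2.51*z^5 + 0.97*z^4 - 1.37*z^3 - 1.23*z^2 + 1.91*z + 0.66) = -1.99*z^6 + 3.01*z^5 + 0.55*z^4 - 0.25*z^3 - 2.79*z^2 + 3.18*z - 2.53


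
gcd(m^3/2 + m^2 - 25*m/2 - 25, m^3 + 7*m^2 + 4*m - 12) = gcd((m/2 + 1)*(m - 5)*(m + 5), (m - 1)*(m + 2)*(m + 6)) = m + 2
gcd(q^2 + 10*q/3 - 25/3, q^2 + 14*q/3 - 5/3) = q + 5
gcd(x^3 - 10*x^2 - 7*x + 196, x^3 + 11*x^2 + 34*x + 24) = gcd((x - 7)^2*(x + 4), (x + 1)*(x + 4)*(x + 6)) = x + 4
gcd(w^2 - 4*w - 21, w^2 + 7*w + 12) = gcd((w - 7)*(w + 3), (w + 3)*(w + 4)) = w + 3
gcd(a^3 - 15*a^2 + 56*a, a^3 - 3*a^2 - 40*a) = a^2 - 8*a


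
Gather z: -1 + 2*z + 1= 2*z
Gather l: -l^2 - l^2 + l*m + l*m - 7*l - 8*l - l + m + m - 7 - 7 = -2*l^2 + l*(2*m - 16) + 2*m - 14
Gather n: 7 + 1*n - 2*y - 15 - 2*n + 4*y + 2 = -n + 2*y - 6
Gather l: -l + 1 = 1 - l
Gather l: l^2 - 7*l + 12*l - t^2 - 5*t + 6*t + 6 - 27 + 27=l^2 + 5*l - t^2 + t + 6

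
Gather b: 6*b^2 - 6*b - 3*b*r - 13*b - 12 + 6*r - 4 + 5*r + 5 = 6*b^2 + b*(-3*r - 19) + 11*r - 11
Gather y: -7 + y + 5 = y - 2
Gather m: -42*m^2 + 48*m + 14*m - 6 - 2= -42*m^2 + 62*m - 8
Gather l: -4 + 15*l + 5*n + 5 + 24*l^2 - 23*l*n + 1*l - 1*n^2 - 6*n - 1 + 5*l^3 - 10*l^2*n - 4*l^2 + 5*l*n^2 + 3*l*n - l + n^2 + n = 5*l^3 + l^2*(20 - 10*n) + l*(5*n^2 - 20*n + 15)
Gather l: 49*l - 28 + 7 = 49*l - 21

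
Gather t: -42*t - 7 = -42*t - 7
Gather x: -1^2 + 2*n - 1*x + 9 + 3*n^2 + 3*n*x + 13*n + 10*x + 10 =3*n^2 + 15*n + x*(3*n + 9) + 18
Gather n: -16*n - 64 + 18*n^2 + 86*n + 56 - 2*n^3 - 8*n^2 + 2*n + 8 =-2*n^3 + 10*n^2 + 72*n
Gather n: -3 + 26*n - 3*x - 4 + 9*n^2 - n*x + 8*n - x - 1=9*n^2 + n*(34 - x) - 4*x - 8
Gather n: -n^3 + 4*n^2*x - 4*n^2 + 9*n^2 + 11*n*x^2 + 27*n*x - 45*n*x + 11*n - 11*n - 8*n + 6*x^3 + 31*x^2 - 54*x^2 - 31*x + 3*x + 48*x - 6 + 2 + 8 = -n^3 + n^2*(4*x + 5) + n*(11*x^2 - 18*x - 8) + 6*x^3 - 23*x^2 + 20*x + 4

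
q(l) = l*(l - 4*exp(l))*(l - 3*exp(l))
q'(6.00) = 25254303.39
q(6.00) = 11616896.93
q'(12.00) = 7946545239750.33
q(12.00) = 3814269531595.71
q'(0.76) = 108.60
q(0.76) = 33.49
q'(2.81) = 20368.83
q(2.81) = 8407.10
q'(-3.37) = 32.88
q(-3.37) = -41.05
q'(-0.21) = 6.84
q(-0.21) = -1.92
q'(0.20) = 21.42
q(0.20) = 3.25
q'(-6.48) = 125.66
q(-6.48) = -272.55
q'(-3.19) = 29.32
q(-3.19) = -35.46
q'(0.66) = 81.75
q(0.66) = 24.04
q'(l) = l*(1 - 4*exp(l))*(l - 3*exp(l)) + l*(1 - 3*exp(l))*(l - 4*exp(l)) + (l - 4*exp(l))*(l - 3*exp(l)) = -7*l^2*exp(l) + 3*l^2 + 24*l*exp(2*l) - 14*l*exp(l) + 12*exp(2*l)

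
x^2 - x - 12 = (x - 4)*(x + 3)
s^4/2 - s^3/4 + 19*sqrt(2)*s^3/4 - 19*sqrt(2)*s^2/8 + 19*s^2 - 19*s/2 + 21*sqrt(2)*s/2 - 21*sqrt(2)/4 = (s/2 + sqrt(2)/2)*(s - 1/2)*(s + 3*sqrt(2)/2)*(s + 7*sqrt(2))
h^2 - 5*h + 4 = (h - 4)*(h - 1)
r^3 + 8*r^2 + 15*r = r*(r + 3)*(r + 5)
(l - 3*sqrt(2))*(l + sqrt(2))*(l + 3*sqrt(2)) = l^3 + sqrt(2)*l^2 - 18*l - 18*sqrt(2)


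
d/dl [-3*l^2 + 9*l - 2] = 9 - 6*l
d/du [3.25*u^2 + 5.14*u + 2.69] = 6.5*u + 5.14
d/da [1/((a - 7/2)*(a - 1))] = 2*(9 - 4*a)/(4*a^4 - 36*a^3 + 109*a^2 - 126*a + 49)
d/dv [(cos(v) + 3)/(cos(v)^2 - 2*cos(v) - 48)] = (cos(v)^2 + 6*cos(v) + 42)*sin(v)/(sin(v)^2 + 2*cos(v) + 47)^2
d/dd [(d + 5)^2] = 2*d + 10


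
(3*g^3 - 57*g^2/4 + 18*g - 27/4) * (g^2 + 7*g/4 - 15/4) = 3*g^5 - 9*g^4 - 291*g^3/16 + 1251*g^2/16 - 1269*g/16 + 405/16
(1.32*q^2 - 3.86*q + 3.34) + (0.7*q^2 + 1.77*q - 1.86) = 2.02*q^2 - 2.09*q + 1.48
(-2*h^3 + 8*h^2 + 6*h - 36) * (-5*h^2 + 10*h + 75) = 10*h^5 - 60*h^4 - 100*h^3 + 840*h^2 + 90*h - 2700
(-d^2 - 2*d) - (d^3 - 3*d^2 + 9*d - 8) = -d^3 + 2*d^2 - 11*d + 8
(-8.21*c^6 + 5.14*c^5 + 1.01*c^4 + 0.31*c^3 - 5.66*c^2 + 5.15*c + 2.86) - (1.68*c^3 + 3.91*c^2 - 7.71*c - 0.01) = -8.21*c^6 + 5.14*c^5 + 1.01*c^4 - 1.37*c^3 - 9.57*c^2 + 12.86*c + 2.87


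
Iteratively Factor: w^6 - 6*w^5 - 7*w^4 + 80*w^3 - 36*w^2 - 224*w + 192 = (w - 4)*(w^5 - 2*w^4 - 15*w^3 + 20*w^2 + 44*w - 48) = (w - 4)^2*(w^4 + 2*w^3 - 7*w^2 - 8*w + 12) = (w - 4)^2*(w - 2)*(w^3 + 4*w^2 + w - 6) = (w - 4)^2*(w - 2)*(w + 3)*(w^2 + w - 2) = (w - 4)^2*(w - 2)*(w - 1)*(w + 3)*(w + 2)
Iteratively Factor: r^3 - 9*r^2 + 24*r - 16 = (r - 4)*(r^2 - 5*r + 4) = (r - 4)^2*(r - 1)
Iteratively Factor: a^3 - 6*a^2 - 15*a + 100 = (a - 5)*(a^2 - a - 20) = (a - 5)^2*(a + 4)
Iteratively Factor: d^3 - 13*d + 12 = (d - 3)*(d^2 + 3*d - 4) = (d - 3)*(d + 4)*(d - 1)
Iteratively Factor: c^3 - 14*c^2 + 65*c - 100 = (c - 5)*(c^2 - 9*c + 20) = (c - 5)^2*(c - 4)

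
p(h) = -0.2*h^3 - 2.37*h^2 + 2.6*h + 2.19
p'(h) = -0.6*h^2 - 4.74*h + 2.6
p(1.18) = 1.63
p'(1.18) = -3.83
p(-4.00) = -33.33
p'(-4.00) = 11.96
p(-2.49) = -15.89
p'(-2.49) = 10.68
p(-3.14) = -23.15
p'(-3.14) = 11.57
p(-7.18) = -64.63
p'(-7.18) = 5.70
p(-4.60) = -40.45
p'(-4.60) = 11.71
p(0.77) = 2.70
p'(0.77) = -1.41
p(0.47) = 2.87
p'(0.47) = 0.24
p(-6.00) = -55.53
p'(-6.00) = 9.44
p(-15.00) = 104.94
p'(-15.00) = -61.30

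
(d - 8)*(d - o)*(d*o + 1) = d^3*o - d^2*o^2 - 8*d^2*o + d^2 + 8*d*o^2 - d*o - 8*d + 8*o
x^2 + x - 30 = (x - 5)*(x + 6)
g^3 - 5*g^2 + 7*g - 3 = (g - 3)*(g - 1)^2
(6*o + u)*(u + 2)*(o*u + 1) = 6*o^2*u^2 + 12*o^2*u + o*u^3 + 2*o*u^2 + 6*o*u + 12*o + u^2 + 2*u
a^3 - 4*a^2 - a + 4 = (a - 4)*(a - 1)*(a + 1)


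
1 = 1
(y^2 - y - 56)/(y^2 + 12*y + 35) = (y - 8)/(y + 5)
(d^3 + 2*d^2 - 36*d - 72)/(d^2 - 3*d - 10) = (d^2 - 36)/(d - 5)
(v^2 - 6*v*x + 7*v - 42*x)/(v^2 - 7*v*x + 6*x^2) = (-v - 7)/(-v + x)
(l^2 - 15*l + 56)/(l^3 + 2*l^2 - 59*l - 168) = (l - 7)/(l^2 + 10*l + 21)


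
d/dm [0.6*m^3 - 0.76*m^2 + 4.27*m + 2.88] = 1.8*m^2 - 1.52*m + 4.27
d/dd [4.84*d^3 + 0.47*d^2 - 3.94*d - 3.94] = 14.52*d^2 + 0.94*d - 3.94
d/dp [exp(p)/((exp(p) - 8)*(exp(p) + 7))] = (-exp(2*p) - 56)*exp(p)/(exp(4*p) - 2*exp(3*p) - 111*exp(2*p) + 112*exp(p) + 3136)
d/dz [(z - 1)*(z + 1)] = 2*z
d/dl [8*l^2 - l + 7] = 16*l - 1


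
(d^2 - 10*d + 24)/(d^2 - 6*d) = (d - 4)/d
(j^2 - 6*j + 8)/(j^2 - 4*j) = (j - 2)/j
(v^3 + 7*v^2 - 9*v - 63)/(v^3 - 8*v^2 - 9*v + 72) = (v + 7)/(v - 8)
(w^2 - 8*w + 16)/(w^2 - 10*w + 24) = (w - 4)/(w - 6)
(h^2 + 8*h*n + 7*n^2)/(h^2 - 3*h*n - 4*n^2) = (h + 7*n)/(h - 4*n)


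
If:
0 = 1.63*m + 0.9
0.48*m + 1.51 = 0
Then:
No Solution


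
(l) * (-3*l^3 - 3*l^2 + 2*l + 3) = -3*l^4 - 3*l^3 + 2*l^2 + 3*l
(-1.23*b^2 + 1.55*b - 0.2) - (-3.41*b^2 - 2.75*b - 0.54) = 2.18*b^2 + 4.3*b + 0.34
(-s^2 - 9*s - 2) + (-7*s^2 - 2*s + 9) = -8*s^2 - 11*s + 7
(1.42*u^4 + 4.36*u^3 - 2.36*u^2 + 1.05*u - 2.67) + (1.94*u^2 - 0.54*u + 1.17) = 1.42*u^4 + 4.36*u^3 - 0.42*u^2 + 0.51*u - 1.5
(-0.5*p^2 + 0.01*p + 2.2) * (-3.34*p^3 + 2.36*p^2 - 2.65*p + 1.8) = 1.67*p^5 - 1.2134*p^4 - 5.9994*p^3 + 4.2655*p^2 - 5.812*p + 3.96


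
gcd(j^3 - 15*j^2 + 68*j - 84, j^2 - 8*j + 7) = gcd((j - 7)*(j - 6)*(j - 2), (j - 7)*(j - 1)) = j - 7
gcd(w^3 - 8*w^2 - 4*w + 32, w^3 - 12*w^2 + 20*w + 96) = w^2 - 6*w - 16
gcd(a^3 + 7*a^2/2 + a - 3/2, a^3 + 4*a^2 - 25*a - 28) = a + 1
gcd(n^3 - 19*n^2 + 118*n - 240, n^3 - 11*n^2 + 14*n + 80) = n^2 - 13*n + 40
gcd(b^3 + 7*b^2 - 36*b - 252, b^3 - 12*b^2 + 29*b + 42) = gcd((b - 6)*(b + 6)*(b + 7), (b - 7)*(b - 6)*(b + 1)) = b - 6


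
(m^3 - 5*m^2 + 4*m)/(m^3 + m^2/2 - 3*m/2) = 2*(m - 4)/(2*m + 3)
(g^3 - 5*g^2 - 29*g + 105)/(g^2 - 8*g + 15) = (g^2 - 2*g - 35)/(g - 5)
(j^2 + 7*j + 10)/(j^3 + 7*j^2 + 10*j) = 1/j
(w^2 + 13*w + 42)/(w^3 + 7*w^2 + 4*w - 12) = (w + 7)/(w^2 + w - 2)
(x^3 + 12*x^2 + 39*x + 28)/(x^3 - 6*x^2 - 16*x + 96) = (x^2 + 8*x + 7)/(x^2 - 10*x + 24)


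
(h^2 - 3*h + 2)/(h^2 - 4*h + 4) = (h - 1)/(h - 2)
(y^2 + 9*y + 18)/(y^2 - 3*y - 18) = (y + 6)/(y - 6)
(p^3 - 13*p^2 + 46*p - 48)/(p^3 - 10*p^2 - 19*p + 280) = (p^2 - 5*p + 6)/(p^2 - 2*p - 35)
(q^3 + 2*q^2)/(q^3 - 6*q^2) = (q + 2)/(q - 6)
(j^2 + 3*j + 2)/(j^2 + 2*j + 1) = (j + 2)/(j + 1)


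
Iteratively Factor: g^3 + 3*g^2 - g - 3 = (g + 3)*(g^2 - 1) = (g + 1)*(g + 3)*(g - 1)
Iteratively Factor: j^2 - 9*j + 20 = (j - 4)*(j - 5)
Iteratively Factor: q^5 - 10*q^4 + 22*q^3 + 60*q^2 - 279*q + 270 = (q + 3)*(q^4 - 13*q^3 + 61*q^2 - 123*q + 90) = (q - 5)*(q + 3)*(q^3 - 8*q^2 + 21*q - 18) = (q - 5)*(q - 3)*(q + 3)*(q^2 - 5*q + 6) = (q - 5)*(q - 3)^2*(q + 3)*(q - 2)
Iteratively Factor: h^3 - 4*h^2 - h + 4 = (h + 1)*(h^2 - 5*h + 4) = (h - 4)*(h + 1)*(h - 1)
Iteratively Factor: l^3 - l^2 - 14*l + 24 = (l - 2)*(l^2 + l - 12) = (l - 2)*(l + 4)*(l - 3)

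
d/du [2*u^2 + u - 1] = 4*u + 1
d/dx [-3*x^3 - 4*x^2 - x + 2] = -9*x^2 - 8*x - 1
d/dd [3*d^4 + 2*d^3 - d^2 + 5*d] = 12*d^3 + 6*d^2 - 2*d + 5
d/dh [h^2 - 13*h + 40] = 2*h - 13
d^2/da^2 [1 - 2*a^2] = -4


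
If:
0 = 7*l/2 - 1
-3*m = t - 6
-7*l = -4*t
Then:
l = 2/7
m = 11/6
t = 1/2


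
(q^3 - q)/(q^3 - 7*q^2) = (q^2 - 1)/(q*(q - 7))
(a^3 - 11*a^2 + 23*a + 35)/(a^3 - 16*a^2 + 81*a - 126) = (a^2 - 4*a - 5)/(a^2 - 9*a + 18)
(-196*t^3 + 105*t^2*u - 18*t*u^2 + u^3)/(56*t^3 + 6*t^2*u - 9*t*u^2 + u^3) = (-7*t + u)/(2*t + u)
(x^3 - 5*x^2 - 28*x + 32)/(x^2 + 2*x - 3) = (x^2 - 4*x - 32)/(x + 3)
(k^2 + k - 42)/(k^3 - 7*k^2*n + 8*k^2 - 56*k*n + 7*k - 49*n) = (k - 6)/(k^2 - 7*k*n + k - 7*n)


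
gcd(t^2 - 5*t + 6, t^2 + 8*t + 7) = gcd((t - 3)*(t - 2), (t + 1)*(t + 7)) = 1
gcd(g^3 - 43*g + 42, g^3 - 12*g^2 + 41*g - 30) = g^2 - 7*g + 6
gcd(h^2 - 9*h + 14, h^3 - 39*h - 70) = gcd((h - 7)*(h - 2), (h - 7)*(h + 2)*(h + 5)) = h - 7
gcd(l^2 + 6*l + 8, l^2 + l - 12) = l + 4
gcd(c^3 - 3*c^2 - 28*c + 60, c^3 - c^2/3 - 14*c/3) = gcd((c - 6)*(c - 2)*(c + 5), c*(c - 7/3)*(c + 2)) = 1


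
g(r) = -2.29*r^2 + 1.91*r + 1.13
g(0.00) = 1.13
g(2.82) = -11.69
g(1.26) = -0.10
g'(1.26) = -3.86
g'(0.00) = 1.91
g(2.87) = -12.25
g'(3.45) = -13.89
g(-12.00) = -351.55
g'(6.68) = -28.68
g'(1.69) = -5.83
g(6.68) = -88.30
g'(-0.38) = 3.65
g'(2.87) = -11.23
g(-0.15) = 0.79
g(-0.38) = 0.07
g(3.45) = -19.54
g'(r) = 1.91 - 4.58*r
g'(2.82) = -11.01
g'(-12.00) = 56.87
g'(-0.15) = 2.60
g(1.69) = -2.18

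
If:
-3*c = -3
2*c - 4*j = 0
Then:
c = 1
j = 1/2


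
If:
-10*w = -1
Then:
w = 1/10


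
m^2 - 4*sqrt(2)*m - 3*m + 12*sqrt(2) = (m - 3)*(m - 4*sqrt(2))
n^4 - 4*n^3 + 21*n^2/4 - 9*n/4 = n*(n - 3/2)^2*(n - 1)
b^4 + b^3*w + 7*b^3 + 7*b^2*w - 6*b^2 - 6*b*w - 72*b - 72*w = (b - 3)*(b + 4)*(b + 6)*(b + w)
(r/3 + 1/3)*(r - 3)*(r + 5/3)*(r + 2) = r^4/3 + 5*r^3/9 - 7*r^2/3 - 53*r/9 - 10/3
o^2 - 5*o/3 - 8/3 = (o - 8/3)*(o + 1)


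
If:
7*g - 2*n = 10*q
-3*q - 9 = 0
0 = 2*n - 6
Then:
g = -24/7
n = 3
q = -3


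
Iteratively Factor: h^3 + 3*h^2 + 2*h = (h + 1)*(h^2 + 2*h) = (h + 1)*(h + 2)*(h)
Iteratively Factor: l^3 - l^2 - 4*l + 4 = (l - 1)*(l^2 - 4) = (l - 2)*(l - 1)*(l + 2)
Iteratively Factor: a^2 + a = (a)*(a + 1)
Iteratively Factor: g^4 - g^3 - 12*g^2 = (g - 4)*(g^3 + 3*g^2) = g*(g - 4)*(g^2 + 3*g) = g^2*(g - 4)*(g + 3)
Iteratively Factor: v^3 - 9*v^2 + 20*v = (v)*(v^2 - 9*v + 20) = v*(v - 5)*(v - 4)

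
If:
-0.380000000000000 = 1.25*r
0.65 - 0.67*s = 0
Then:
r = -0.30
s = 0.97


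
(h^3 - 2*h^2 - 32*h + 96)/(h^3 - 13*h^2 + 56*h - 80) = (h + 6)/(h - 5)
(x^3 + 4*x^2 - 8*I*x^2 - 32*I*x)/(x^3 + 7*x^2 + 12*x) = (x - 8*I)/(x + 3)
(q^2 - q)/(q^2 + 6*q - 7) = q/(q + 7)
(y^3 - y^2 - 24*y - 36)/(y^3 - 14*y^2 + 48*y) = (y^2 + 5*y + 6)/(y*(y - 8))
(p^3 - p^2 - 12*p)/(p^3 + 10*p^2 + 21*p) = (p - 4)/(p + 7)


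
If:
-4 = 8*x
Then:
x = -1/2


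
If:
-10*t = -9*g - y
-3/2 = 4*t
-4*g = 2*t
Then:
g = 3/16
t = -3/8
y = -87/16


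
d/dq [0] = 0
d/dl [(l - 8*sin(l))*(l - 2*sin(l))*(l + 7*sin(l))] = -3*l^2*cos(l) + 3*l^2 - 6*l*sin(l) - 54*l*sin(2*l) + 336*sin(l)^2*cos(l) - 54*sin(l)^2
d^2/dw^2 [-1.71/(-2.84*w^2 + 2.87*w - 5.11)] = (-27.584352*w^2 + 27.875736*w + 1.71*(5.68*w - 2.87)*(11.36*w - 5.74) - 49.632408)/(2.84*w^2 - 2.87*w + 5.11)^3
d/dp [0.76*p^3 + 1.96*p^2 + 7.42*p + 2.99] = 2.28*p^2 + 3.92*p + 7.42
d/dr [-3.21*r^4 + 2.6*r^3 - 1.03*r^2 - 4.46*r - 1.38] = -12.84*r^3 + 7.8*r^2 - 2.06*r - 4.46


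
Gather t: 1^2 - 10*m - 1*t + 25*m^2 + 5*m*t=25*m^2 - 10*m + t*(5*m - 1) + 1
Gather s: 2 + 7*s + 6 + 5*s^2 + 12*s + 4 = 5*s^2 + 19*s + 12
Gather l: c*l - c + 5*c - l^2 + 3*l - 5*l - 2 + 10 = 4*c - l^2 + l*(c - 2) + 8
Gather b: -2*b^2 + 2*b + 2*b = -2*b^2 + 4*b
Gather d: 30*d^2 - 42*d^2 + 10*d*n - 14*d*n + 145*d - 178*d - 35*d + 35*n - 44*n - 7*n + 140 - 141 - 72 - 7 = -12*d^2 + d*(-4*n - 68) - 16*n - 80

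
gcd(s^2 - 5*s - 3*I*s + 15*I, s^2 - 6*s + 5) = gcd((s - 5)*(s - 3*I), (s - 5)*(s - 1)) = s - 5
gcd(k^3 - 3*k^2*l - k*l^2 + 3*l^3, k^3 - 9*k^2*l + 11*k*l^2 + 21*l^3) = k^2 - 2*k*l - 3*l^2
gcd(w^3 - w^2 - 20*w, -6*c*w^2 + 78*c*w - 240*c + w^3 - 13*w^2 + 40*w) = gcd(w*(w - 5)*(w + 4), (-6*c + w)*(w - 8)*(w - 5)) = w - 5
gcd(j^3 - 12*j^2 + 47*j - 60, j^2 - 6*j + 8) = j - 4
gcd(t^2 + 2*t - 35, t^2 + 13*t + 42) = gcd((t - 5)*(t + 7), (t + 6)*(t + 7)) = t + 7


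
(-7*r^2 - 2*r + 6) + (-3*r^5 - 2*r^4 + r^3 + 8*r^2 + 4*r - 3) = -3*r^5 - 2*r^4 + r^3 + r^2 + 2*r + 3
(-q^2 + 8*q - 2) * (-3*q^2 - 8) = 3*q^4 - 24*q^3 + 14*q^2 - 64*q + 16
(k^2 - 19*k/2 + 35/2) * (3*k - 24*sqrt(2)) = 3*k^3 - 24*sqrt(2)*k^2 - 57*k^2/2 + 105*k/2 + 228*sqrt(2)*k - 420*sqrt(2)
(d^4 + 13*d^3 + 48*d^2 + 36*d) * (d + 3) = d^5 + 16*d^4 + 87*d^3 + 180*d^2 + 108*d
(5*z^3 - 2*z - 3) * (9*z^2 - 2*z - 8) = 45*z^5 - 10*z^4 - 58*z^3 - 23*z^2 + 22*z + 24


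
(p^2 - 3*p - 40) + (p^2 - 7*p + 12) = 2*p^2 - 10*p - 28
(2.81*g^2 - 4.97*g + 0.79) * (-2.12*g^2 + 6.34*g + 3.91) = -5.9572*g^4 + 28.3518*g^3 - 22.1975*g^2 - 14.4241*g + 3.0889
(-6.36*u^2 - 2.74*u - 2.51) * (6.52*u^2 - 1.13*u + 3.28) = -41.4672*u^4 - 10.678*u^3 - 34.1298*u^2 - 6.1509*u - 8.2328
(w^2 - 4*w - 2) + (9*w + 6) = w^2 + 5*w + 4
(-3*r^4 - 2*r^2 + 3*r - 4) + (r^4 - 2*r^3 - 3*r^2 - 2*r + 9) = -2*r^4 - 2*r^3 - 5*r^2 + r + 5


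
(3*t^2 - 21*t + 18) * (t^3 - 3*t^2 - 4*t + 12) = 3*t^5 - 30*t^4 + 69*t^3 + 66*t^2 - 324*t + 216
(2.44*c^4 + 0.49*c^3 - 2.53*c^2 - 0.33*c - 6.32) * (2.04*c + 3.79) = 4.9776*c^5 + 10.2472*c^4 - 3.3041*c^3 - 10.2619*c^2 - 14.1435*c - 23.9528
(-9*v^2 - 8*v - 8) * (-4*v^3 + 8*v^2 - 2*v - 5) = 36*v^5 - 40*v^4 - 14*v^3 - 3*v^2 + 56*v + 40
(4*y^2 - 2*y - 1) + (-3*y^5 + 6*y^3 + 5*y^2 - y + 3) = -3*y^5 + 6*y^3 + 9*y^2 - 3*y + 2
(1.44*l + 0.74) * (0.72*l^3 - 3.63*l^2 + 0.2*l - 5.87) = 1.0368*l^4 - 4.6944*l^3 - 2.3982*l^2 - 8.3048*l - 4.3438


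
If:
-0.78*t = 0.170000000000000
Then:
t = -0.22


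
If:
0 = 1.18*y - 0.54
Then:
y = 0.46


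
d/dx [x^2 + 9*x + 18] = 2*x + 9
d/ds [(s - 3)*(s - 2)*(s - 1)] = 3*s^2 - 12*s + 11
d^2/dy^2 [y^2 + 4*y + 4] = 2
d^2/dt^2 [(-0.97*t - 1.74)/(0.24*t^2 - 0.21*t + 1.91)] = (-(0.48*t - 0.21)*(0.96*t - 0.42)*(0.97*t + 1.74) + (1.3968*t + 0.4278)*(0.24*t^2 - 0.21*t + 1.91))/(0.24*t^2 - 0.21*t + 1.91)^3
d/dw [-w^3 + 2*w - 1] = 2 - 3*w^2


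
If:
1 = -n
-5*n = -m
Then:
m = -5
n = -1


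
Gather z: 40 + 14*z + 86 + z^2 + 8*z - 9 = z^2 + 22*z + 117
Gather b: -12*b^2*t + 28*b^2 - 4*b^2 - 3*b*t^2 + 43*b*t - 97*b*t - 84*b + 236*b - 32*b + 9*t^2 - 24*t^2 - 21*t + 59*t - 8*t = b^2*(24 - 12*t) + b*(-3*t^2 - 54*t + 120) - 15*t^2 + 30*t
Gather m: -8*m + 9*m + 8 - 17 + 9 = m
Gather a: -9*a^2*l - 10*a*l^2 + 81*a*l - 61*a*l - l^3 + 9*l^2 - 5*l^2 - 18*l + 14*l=-9*a^2*l + a*(-10*l^2 + 20*l) - l^3 + 4*l^2 - 4*l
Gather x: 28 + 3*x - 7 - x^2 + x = -x^2 + 4*x + 21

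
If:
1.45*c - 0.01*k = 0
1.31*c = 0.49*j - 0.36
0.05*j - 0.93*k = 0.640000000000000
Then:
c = -0.00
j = 0.72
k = -0.65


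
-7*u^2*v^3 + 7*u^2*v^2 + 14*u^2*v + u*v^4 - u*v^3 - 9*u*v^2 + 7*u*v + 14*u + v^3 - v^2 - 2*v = (-7*u + v)*(v - 2)*(v + 1)*(u*v + 1)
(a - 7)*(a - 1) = a^2 - 8*a + 7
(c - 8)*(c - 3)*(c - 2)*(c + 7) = c^4 - 6*c^3 - 45*c^2 + 274*c - 336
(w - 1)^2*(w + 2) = w^3 - 3*w + 2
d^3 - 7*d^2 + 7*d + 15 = (d - 5)*(d - 3)*(d + 1)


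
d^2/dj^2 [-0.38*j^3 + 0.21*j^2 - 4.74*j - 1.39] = 0.42 - 2.28*j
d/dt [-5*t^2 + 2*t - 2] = 2 - 10*t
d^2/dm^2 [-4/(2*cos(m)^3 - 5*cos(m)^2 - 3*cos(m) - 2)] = 32*(2*(10*cos(m) - 3*cos(2*m))^2*sin(m)^2 + (3*cos(m) + 20*cos(2*m) - 9*cos(3*m))*(-2*cos(m)^3 + 5*cos(m)^2 + 3*cos(m) + 2)/2)/(3*cos(m) + 5*cos(2*m) - cos(3*m) + 9)^3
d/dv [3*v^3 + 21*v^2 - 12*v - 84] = 9*v^2 + 42*v - 12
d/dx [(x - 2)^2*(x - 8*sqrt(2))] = (x - 2)*(3*x - 16*sqrt(2) - 2)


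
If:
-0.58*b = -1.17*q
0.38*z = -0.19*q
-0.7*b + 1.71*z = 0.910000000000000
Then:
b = -0.81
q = -0.40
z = 0.20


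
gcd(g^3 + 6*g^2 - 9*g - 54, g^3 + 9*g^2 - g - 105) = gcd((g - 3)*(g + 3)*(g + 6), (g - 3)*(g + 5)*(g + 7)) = g - 3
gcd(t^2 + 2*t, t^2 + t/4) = t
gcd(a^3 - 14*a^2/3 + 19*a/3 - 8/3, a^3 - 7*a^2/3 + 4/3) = a - 1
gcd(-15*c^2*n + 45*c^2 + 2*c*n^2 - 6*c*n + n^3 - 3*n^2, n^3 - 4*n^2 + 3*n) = n - 3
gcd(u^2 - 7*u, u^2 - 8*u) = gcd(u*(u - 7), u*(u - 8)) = u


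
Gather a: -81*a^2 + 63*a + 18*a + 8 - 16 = -81*a^2 + 81*a - 8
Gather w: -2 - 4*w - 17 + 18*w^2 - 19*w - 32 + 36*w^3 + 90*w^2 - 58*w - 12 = 36*w^3 + 108*w^2 - 81*w - 63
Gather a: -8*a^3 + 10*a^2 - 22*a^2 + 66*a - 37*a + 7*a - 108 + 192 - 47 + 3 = -8*a^3 - 12*a^2 + 36*a + 40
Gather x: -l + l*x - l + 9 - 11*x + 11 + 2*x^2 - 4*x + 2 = -2*l + 2*x^2 + x*(l - 15) + 22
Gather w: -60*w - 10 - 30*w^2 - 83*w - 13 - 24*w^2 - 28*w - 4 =-54*w^2 - 171*w - 27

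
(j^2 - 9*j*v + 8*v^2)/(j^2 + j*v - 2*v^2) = (j - 8*v)/(j + 2*v)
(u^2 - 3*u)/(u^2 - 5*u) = (u - 3)/(u - 5)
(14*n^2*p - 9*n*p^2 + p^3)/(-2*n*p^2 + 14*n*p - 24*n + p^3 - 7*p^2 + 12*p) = p*(-7*n + p)/(p^2 - 7*p + 12)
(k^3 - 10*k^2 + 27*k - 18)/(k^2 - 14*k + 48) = (k^2 - 4*k + 3)/(k - 8)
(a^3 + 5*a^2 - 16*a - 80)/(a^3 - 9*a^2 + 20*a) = (a^2 + 9*a + 20)/(a*(a - 5))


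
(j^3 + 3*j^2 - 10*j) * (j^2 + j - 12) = j^5 + 4*j^4 - 19*j^3 - 46*j^2 + 120*j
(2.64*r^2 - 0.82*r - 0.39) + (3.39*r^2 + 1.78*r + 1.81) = 6.03*r^2 + 0.96*r + 1.42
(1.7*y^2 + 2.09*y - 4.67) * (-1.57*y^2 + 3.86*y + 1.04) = -2.669*y^4 + 3.2807*y^3 + 17.1673*y^2 - 15.8526*y - 4.8568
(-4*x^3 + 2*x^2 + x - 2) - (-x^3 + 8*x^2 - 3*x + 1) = -3*x^3 - 6*x^2 + 4*x - 3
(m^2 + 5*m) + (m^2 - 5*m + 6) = 2*m^2 + 6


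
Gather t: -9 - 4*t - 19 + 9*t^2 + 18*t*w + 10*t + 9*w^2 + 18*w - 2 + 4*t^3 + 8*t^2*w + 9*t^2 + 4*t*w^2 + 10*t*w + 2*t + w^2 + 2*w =4*t^3 + t^2*(8*w + 18) + t*(4*w^2 + 28*w + 8) + 10*w^2 + 20*w - 30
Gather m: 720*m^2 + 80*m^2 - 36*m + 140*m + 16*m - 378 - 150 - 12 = 800*m^2 + 120*m - 540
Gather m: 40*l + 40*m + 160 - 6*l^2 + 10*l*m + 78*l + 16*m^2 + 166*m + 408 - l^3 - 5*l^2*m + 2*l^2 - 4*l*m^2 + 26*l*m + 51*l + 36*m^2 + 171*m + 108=-l^3 - 4*l^2 + 169*l + m^2*(52 - 4*l) + m*(-5*l^2 + 36*l + 377) + 676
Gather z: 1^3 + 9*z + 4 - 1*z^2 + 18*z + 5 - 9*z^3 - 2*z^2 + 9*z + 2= -9*z^3 - 3*z^2 + 36*z + 12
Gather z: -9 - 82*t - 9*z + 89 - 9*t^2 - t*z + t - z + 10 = -9*t^2 - 81*t + z*(-t - 10) + 90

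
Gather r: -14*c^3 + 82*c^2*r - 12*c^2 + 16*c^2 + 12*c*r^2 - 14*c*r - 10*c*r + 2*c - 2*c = -14*c^3 + 4*c^2 + 12*c*r^2 + r*(82*c^2 - 24*c)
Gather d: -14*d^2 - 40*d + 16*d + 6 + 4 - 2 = -14*d^2 - 24*d + 8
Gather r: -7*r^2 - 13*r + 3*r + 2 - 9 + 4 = -7*r^2 - 10*r - 3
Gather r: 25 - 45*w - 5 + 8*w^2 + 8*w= 8*w^2 - 37*w + 20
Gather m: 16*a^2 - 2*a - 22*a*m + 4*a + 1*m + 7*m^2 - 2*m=16*a^2 + 2*a + 7*m^2 + m*(-22*a - 1)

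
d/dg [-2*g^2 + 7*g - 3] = 7 - 4*g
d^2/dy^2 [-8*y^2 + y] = -16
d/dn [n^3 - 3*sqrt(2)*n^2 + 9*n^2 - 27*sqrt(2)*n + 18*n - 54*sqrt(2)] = 3*n^2 - 6*sqrt(2)*n + 18*n - 27*sqrt(2) + 18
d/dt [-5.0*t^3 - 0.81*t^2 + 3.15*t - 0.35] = -15.0*t^2 - 1.62*t + 3.15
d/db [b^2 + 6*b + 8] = 2*b + 6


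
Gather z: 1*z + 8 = z + 8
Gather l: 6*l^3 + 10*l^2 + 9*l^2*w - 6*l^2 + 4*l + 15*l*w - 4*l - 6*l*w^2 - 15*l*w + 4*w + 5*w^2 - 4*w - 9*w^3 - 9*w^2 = 6*l^3 + l^2*(9*w + 4) - 6*l*w^2 - 9*w^3 - 4*w^2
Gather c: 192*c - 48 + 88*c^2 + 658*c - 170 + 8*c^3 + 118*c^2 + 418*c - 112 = 8*c^3 + 206*c^2 + 1268*c - 330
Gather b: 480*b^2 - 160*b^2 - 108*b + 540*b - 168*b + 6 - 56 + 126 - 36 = 320*b^2 + 264*b + 40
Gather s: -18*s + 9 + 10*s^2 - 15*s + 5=10*s^2 - 33*s + 14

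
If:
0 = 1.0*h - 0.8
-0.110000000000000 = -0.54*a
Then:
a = 0.20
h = 0.80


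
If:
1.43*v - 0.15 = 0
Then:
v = 0.10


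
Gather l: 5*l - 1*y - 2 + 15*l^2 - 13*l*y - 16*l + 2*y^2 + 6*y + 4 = 15*l^2 + l*(-13*y - 11) + 2*y^2 + 5*y + 2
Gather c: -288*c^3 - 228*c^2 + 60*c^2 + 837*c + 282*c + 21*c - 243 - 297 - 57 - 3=-288*c^3 - 168*c^2 + 1140*c - 600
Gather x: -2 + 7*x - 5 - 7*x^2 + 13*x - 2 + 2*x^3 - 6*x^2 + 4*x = 2*x^3 - 13*x^2 + 24*x - 9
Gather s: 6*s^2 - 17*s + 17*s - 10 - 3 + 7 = 6*s^2 - 6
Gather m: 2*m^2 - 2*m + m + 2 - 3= 2*m^2 - m - 1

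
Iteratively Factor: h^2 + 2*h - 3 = (h - 1)*(h + 3)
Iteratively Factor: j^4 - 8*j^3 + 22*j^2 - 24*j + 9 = (j - 3)*(j^3 - 5*j^2 + 7*j - 3) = (j - 3)*(j - 1)*(j^2 - 4*j + 3) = (j - 3)*(j - 1)^2*(j - 3)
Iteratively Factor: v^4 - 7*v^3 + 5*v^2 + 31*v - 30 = (v + 2)*(v^3 - 9*v^2 + 23*v - 15) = (v - 3)*(v + 2)*(v^2 - 6*v + 5) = (v - 5)*(v - 3)*(v + 2)*(v - 1)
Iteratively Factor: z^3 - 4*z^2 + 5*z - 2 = (z - 1)*(z^2 - 3*z + 2) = (z - 1)^2*(z - 2)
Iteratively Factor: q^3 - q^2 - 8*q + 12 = (q - 2)*(q^2 + q - 6) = (q - 2)*(q + 3)*(q - 2)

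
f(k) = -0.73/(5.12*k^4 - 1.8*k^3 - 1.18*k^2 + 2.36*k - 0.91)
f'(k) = -0.73*(-20.48*k^3 + 5.4*k^2 + 2.36*k - 2.36)/(5.12*k^4 - 1.8*k^3 - 1.18*k^2 + 2.36*k - 0.91)^2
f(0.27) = 1.99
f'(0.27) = 9.39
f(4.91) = -0.00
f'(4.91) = 0.00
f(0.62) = -1.71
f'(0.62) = 14.81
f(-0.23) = 0.49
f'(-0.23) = 0.79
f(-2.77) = -0.00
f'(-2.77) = -0.00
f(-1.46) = -0.03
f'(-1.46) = -0.10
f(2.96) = -0.00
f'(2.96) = 0.00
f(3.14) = -0.00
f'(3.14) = 0.00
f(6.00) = -0.00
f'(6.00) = 0.00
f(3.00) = -0.00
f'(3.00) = 0.00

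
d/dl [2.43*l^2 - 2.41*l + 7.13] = 4.86*l - 2.41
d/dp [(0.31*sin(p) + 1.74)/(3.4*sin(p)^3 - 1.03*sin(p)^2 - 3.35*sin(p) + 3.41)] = (-2.108*sin(p)^3 - 17.4287*sin(p)^2 + 3.5844*sin(p) + 6.8861)*cos(p)/(11.56*sin(p)^6 - 7.004*sin(p)^5 - 21.7191*sin(p)^4 + 30.089*sin(p)^3 + 4.1979*sin(p)^2 - 22.847*sin(p) + 11.6281)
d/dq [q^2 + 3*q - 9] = 2*q + 3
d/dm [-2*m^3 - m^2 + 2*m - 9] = -6*m^2 - 2*m + 2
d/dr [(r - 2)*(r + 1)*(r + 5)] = 3*r^2 + 8*r - 7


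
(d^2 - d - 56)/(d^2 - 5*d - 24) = (d + 7)/(d + 3)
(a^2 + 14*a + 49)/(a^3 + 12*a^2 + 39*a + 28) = (a + 7)/(a^2 + 5*a + 4)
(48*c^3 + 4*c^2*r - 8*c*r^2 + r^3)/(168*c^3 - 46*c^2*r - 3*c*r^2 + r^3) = (2*c + r)/(7*c + r)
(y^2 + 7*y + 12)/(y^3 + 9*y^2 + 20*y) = (y + 3)/(y*(y + 5))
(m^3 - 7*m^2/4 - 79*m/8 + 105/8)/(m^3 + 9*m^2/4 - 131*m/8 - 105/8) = (4*m^2 + 7*m - 15)/(4*m^2 + 23*m + 15)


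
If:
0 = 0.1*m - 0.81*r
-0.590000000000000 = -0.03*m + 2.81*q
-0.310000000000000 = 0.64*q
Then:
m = -25.70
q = -0.48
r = -3.17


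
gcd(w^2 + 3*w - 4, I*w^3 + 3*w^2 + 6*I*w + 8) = 1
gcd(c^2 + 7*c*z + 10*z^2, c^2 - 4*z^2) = c + 2*z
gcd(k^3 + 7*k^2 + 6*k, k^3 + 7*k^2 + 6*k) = k^3 + 7*k^2 + 6*k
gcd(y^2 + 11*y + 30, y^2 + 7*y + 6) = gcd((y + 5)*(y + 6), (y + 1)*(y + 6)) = y + 6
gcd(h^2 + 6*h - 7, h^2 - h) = h - 1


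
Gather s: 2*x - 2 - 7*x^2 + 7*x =-7*x^2 + 9*x - 2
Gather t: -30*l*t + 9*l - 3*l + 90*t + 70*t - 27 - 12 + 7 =6*l + t*(160 - 30*l) - 32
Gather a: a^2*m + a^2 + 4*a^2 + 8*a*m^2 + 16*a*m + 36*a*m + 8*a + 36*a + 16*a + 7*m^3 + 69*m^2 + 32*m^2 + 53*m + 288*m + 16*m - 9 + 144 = a^2*(m + 5) + a*(8*m^2 + 52*m + 60) + 7*m^3 + 101*m^2 + 357*m + 135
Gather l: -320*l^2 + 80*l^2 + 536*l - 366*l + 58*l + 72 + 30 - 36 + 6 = -240*l^2 + 228*l + 72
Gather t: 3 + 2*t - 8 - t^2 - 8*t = -t^2 - 6*t - 5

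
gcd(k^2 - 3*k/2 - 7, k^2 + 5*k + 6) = k + 2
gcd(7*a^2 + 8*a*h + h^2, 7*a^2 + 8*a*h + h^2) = 7*a^2 + 8*a*h + h^2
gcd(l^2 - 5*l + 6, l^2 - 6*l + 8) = l - 2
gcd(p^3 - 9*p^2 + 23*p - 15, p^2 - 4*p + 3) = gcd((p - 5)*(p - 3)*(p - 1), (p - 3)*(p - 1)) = p^2 - 4*p + 3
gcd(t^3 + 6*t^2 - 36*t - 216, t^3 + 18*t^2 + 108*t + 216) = t^2 + 12*t + 36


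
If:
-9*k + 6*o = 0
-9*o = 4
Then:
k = -8/27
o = -4/9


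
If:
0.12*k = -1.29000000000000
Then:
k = -10.75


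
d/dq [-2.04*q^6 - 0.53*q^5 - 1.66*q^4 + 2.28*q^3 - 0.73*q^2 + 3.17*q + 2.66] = -12.24*q^5 - 2.65*q^4 - 6.64*q^3 + 6.84*q^2 - 1.46*q + 3.17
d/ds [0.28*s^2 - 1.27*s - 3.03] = 0.56*s - 1.27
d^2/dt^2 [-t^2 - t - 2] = -2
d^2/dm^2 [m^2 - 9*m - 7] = 2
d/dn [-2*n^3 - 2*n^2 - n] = -6*n^2 - 4*n - 1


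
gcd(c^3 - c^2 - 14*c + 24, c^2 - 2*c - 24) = c + 4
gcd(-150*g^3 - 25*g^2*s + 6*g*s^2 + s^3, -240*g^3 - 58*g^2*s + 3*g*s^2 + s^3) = 30*g^2 + 11*g*s + s^2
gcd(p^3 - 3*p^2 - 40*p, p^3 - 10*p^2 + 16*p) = p^2 - 8*p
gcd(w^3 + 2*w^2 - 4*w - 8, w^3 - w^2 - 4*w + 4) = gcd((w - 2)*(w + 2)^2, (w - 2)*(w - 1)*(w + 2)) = w^2 - 4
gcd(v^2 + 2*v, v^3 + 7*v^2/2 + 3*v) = v^2 + 2*v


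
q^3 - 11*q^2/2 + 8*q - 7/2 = (q - 7/2)*(q - 1)^2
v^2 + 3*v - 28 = (v - 4)*(v + 7)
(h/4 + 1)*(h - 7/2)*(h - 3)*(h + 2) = h^4/4 - h^3/8 - 41*h^2/8 + 11*h/4 + 21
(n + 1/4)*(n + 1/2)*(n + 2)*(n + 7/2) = n^4 + 25*n^3/4 + 45*n^2/4 + 95*n/16 + 7/8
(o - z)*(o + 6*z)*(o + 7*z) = o^3 + 12*o^2*z + 29*o*z^2 - 42*z^3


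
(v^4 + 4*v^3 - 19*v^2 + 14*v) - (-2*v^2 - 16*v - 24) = v^4 + 4*v^3 - 17*v^2 + 30*v + 24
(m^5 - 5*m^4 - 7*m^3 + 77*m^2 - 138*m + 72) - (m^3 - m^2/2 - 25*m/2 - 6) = m^5 - 5*m^4 - 8*m^3 + 155*m^2/2 - 251*m/2 + 78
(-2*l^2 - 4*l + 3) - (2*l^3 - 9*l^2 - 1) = -2*l^3 + 7*l^2 - 4*l + 4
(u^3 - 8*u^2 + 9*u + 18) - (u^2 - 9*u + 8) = u^3 - 9*u^2 + 18*u + 10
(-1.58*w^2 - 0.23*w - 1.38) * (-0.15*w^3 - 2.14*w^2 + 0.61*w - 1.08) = 0.237*w^5 + 3.4157*w^4 - 0.2646*w^3 + 4.5193*w^2 - 0.5934*w + 1.4904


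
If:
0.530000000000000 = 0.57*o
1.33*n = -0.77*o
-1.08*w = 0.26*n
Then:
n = -0.54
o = 0.93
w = 0.13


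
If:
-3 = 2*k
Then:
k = -3/2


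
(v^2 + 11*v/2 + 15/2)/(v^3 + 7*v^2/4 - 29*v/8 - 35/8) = 4*(v + 3)/(4*v^2 - 3*v - 7)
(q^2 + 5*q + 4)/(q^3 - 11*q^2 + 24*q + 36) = (q + 4)/(q^2 - 12*q + 36)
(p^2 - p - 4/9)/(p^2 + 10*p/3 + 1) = (p - 4/3)/(p + 3)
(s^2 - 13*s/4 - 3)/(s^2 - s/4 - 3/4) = (s - 4)/(s - 1)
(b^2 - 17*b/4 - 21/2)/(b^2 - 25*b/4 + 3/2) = (4*b + 7)/(4*b - 1)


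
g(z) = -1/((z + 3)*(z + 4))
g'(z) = 1/((z + 3)*(z + 4)^2) + 1/((z + 3)^2*(z + 4)) = (2*z + 7)/((z + 3)^2*(z + 4)^2)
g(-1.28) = -0.21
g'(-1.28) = 0.20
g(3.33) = -0.02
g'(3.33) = 0.01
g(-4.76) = -0.75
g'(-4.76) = -1.41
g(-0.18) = -0.09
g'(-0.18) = 0.06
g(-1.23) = -0.20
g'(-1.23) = 0.19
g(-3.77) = 5.65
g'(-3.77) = -17.22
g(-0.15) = -0.09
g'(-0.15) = 0.06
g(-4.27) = -2.92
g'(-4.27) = -13.10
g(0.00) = -0.08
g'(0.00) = 0.05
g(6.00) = -0.01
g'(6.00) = 0.00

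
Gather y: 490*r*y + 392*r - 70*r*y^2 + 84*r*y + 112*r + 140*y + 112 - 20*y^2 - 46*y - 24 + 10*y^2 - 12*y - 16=504*r + y^2*(-70*r - 10) + y*(574*r + 82) + 72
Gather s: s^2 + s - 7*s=s^2 - 6*s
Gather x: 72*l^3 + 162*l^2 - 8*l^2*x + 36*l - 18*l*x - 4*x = 72*l^3 + 162*l^2 + 36*l + x*(-8*l^2 - 18*l - 4)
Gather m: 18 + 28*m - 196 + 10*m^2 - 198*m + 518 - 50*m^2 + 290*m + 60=-40*m^2 + 120*m + 400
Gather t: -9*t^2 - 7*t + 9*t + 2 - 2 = -9*t^2 + 2*t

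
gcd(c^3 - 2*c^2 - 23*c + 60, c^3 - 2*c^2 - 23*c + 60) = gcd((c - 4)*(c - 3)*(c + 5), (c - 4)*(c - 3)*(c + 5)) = c^3 - 2*c^2 - 23*c + 60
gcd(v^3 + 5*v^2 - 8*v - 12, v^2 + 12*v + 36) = v + 6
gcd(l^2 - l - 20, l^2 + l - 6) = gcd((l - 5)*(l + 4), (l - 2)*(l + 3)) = 1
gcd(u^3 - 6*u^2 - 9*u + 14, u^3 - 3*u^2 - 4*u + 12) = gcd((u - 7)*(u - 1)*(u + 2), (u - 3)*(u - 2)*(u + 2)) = u + 2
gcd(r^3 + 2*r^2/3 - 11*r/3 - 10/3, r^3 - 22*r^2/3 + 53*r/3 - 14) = r - 2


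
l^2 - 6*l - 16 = (l - 8)*(l + 2)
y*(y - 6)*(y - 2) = y^3 - 8*y^2 + 12*y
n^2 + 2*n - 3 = (n - 1)*(n + 3)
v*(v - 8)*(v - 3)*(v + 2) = v^4 - 9*v^3 + 2*v^2 + 48*v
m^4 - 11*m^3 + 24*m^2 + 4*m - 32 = (m - 8)*(m - 2)^2*(m + 1)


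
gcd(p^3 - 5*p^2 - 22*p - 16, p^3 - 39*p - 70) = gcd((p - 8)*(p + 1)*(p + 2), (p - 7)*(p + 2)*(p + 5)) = p + 2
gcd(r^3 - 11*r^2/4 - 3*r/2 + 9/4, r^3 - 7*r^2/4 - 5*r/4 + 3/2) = r^2 + r/4 - 3/4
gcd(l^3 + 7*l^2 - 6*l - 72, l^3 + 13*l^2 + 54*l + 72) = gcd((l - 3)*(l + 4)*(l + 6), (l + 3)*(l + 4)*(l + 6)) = l^2 + 10*l + 24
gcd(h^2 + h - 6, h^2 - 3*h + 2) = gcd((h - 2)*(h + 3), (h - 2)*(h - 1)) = h - 2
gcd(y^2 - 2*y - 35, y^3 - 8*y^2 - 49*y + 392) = y - 7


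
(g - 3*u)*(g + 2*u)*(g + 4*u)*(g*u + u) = g^4*u + 3*g^3*u^2 + g^3*u - 10*g^2*u^3 + 3*g^2*u^2 - 24*g*u^4 - 10*g*u^3 - 24*u^4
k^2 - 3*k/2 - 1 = (k - 2)*(k + 1/2)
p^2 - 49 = (p - 7)*(p + 7)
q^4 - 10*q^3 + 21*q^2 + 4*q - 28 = (q - 7)*(q - 2)^2*(q + 1)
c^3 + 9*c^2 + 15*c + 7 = (c + 1)^2*(c + 7)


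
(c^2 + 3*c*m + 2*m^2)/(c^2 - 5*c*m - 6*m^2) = (c + 2*m)/(c - 6*m)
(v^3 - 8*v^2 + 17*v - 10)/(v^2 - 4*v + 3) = (v^2 - 7*v + 10)/(v - 3)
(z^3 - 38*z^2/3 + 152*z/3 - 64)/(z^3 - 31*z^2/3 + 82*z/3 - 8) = (3*z - 8)/(3*z - 1)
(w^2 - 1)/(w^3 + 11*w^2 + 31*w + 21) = (w - 1)/(w^2 + 10*w + 21)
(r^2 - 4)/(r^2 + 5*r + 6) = (r - 2)/(r + 3)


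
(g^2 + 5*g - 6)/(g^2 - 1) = (g + 6)/(g + 1)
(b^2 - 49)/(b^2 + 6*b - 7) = (b - 7)/(b - 1)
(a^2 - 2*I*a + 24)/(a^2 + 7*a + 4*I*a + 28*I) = (a - 6*I)/(a + 7)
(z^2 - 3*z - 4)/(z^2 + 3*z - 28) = (z + 1)/(z + 7)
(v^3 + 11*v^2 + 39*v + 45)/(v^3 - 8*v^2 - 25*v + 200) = (v^2 + 6*v + 9)/(v^2 - 13*v + 40)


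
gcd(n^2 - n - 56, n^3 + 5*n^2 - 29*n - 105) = n + 7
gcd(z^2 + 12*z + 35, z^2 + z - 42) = z + 7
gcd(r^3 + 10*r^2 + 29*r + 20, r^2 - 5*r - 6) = r + 1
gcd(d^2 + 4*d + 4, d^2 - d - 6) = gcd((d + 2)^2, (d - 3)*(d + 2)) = d + 2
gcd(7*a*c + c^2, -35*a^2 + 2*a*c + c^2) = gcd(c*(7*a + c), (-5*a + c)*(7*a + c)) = 7*a + c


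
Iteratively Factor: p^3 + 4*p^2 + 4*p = (p + 2)*(p^2 + 2*p) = (p + 2)^2*(p)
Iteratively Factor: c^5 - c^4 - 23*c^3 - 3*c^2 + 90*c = (c - 5)*(c^4 + 4*c^3 - 3*c^2 - 18*c) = (c - 5)*(c + 3)*(c^3 + c^2 - 6*c) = c*(c - 5)*(c + 3)*(c^2 + c - 6) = c*(c - 5)*(c + 3)^2*(c - 2)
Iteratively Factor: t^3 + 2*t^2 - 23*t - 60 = (t + 4)*(t^2 - 2*t - 15) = (t - 5)*(t + 4)*(t + 3)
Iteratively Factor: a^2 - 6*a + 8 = (a - 4)*(a - 2)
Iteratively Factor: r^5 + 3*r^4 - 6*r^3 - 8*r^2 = (r + 4)*(r^4 - r^3 - 2*r^2) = (r + 1)*(r + 4)*(r^3 - 2*r^2) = r*(r + 1)*(r + 4)*(r^2 - 2*r) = r^2*(r + 1)*(r + 4)*(r - 2)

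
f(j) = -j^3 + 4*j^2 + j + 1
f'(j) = -3*j^2 + 8*j + 1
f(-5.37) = 265.83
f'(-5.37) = -128.47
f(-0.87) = 3.82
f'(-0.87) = -8.23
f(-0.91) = 4.16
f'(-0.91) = -8.76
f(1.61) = 8.81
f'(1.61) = 6.10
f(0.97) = 4.82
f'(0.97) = 5.94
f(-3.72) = 104.11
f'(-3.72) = -70.28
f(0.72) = 3.42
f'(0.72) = 5.20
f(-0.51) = 1.66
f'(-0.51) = -3.86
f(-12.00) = 2293.00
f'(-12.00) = -527.00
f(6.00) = -65.00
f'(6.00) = -59.00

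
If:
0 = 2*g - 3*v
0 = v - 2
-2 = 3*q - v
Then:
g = 3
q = 0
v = 2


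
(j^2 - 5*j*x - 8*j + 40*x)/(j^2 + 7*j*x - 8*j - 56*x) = (j - 5*x)/(j + 7*x)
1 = 1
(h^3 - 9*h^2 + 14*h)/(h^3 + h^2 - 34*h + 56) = h*(h - 7)/(h^2 + 3*h - 28)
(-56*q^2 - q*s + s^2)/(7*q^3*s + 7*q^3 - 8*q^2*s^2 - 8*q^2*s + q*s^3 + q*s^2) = (-56*q^2 - q*s + s^2)/(q*(7*q^2*s + 7*q^2 - 8*q*s^2 - 8*q*s + s^3 + s^2))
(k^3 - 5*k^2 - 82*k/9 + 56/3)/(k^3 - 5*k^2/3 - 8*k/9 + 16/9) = (3*k^2 - 11*k - 42)/(3*k^2 - k - 4)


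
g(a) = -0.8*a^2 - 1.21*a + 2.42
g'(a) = -1.6*a - 1.21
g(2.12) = -3.74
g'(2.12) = -4.60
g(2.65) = -6.40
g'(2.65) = -5.45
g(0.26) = 2.05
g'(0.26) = -1.63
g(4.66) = -20.59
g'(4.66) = -8.67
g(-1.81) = 1.99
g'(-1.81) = 1.69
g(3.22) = -9.77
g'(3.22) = -6.36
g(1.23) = -0.28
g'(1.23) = -3.18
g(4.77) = -21.55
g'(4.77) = -8.84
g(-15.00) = -159.43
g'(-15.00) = 22.79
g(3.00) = -8.41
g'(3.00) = -6.01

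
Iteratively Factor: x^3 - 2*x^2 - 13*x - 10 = (x - 5)*(x^2 + 3*x + 2) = (x - 5)*(x + 1)*(x + 2)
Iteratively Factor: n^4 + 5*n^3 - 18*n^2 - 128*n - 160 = (n + 2)*(n^3 + 3*n^2 - 24*n - 80) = (n + 2)*(n + 4)*(n^2 - n - 20) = (n + 2)*(n + 4)^2*(n - 5)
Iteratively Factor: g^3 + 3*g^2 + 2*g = (g + 1)*(g^2 + 2*g) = g*(g + 1)*(g + 2)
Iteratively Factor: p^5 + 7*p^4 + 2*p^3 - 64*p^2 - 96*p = (p - 3)*(p^4 + 10*p^3 + 32*p^2 + 32*p) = (p - 3)*(p + 2)*(p^3 + 8*p^2 + 16*p) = p*(p - 3)*(p + 2)*(p^2 + 8*p + 16) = p*(p - 3)*(p + 2)*(p + 4)*(p + 4)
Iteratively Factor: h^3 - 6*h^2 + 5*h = (h - 1)*(h^2 - 5*h) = h*(h - 1)*(h - 5)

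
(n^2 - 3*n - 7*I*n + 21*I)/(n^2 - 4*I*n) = (n^2 - 3*n - 7*I*n + 21*I)/(n*(n - 4*I))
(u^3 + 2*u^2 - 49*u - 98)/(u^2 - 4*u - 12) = (u^2 - 49)/(u - 6)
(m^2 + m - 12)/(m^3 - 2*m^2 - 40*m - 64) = (m - 3)/(m^2 - 6*m - 16)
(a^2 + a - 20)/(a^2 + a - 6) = (a^2 + a - 20)/(a^2 + a - 6)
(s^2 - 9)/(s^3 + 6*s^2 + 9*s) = (s - 3)/(s*(s + 3))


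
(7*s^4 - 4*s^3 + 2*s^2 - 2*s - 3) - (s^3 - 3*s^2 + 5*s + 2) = 7*s^4 - 5*s^3 + 5*s^2 - 7*s - 5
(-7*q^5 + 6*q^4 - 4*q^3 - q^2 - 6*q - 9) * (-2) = 14*q^5 - 12*q^4 + 8*q^3 + 2*q^2 + 12*q + 18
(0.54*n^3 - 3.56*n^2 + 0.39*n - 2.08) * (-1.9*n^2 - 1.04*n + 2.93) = -1.026*n^5 + 6.2024*n^4 + 4.5436*n^3 - 6.8844*n^2 + 3.3059*n - 6.0944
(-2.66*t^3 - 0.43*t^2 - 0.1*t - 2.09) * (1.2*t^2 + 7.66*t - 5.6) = -3.192*t^5 - 20.8916*t^4 + 11.4822*t^3 - 0.866*t^2 - 15.4494*t + 11.704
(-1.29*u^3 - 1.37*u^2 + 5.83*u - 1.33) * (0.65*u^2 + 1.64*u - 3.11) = -0.8385*u^5 - 3.0061*u^4 + 5.5546*u^3 + 12.9574*u^2 - 20.3125*u + 4.1363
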